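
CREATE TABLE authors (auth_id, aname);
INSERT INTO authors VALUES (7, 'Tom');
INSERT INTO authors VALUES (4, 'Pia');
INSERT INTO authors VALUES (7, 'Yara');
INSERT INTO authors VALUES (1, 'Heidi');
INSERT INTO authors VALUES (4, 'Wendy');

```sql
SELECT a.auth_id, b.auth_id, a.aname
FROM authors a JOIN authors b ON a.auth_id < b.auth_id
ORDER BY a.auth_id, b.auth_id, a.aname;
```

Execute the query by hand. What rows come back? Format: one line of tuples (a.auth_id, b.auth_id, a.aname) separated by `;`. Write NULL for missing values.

(1, 4, Heidi); (1, 4, Heidi); (1, 7, Heidi); (1, 7, Heidi); (4, 7, Pia); (4, 7, Pia); (4, 7, Wendy); (4, 7, Wendy)

INNER JOIN keeps only pairs where the ON condition holds.
Matching on a.auth_id < b.auth_id.
- a (auth_id=7) has no partner → excluded.
- a (auth_id=4) pairs with 2 row(s) of b.
- a (auth_id=7) has no partner → excluded.
- a (auth_id=1) pairs with 4 row(s) of b.
- a (auth_id=4) pairs with 2 row(s) of b.
After projecting and ordering:
a.auth_id | b.auth_id | a.aname
1 | 4 | Heidi
1 | 4 | Heidi
1 | 7 | Heidi
1 | 7 | Heidi
4 | 7 | Pia
4 | 7 | Pia
4 | 7 | Wendy
4 | 7 | Wendy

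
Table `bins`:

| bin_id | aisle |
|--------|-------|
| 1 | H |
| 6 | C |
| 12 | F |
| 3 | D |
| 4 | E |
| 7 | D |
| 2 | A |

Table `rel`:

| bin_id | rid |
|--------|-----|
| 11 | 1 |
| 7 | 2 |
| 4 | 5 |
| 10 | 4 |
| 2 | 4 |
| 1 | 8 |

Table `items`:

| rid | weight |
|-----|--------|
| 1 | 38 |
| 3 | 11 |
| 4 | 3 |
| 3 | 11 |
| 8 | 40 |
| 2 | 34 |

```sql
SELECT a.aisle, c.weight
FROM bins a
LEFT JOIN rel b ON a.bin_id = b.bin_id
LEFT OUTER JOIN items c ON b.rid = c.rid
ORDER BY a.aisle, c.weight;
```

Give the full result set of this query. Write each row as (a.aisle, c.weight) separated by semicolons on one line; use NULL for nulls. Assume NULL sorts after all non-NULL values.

Evaluate left to right. First `bins a LEFT JOIN rel b` on bin_id: 7 row(s).
Then LEFT JOIN `items c` on rid: each of those 7 rows is kept; rows whose b.rid has no match in c get NULL for c's columns.

(A, 3); (C, NULL); (D, 34); (D, NULL); (E, NULL); (F, NULL); (H, 40)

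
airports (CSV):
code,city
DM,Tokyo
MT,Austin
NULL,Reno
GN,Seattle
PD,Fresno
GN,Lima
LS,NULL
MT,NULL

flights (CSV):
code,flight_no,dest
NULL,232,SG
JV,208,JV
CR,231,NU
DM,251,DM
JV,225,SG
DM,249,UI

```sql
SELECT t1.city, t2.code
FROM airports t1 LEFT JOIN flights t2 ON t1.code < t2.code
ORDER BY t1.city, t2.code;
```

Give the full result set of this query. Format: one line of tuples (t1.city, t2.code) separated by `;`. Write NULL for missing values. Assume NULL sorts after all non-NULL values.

(Austin, NULL); (Fresno, NULL); (Lima, JV); (Lima, JV); (Reno, NULL); (Seattle, JV); (Seattle, JV); (Tokyo, JV); (Tokyo, JV); (NULL, NULL); (NULL, NULL)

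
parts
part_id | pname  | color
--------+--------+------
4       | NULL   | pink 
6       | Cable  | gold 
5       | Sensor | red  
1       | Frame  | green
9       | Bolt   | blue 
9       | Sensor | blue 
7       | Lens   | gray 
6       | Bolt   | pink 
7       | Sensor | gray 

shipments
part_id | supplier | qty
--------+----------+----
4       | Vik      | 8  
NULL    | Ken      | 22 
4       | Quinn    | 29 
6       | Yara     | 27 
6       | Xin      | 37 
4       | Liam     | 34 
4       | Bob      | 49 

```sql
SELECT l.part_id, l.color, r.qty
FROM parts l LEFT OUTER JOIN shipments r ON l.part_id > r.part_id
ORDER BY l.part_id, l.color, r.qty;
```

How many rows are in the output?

LEFT JOIN keeps every row from `parts`; unmatched rows get NULL for `shipments`'s columns.
Matching on l.part_id > r.part_id. A NULL in a compared column never satisfies the condition.
Matched pairs: 36; unmatched l rows kept: 2.
Total: 36 matched + 2 padded = 38 rows.

38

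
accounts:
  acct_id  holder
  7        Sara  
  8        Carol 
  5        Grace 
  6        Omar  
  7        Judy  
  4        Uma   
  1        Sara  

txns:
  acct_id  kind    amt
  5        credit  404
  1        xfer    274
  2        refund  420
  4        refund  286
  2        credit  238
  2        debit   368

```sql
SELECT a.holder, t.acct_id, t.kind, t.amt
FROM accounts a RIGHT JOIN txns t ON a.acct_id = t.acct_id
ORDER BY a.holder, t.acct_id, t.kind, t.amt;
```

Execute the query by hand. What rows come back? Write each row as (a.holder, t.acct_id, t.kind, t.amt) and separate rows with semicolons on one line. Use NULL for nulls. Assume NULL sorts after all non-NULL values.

(Grace, 5, credit, 404); (Sara, 1, xfer, 274); (Uma, 4, refund, 286); (NULL, 2, credit, 238); (NULL, 2, debit, 368); (NULL, 2, refund, 420)

RIGHT JOIN keeps every row from `txns`; unmatched rows get NULL for `accounts`'s columns.
Matching on a.acct_id = t.acct_id.
- a (acct_id=7) has no partner in t.
- a (acct_id=8) has no partner in t.
- a (acct_id=5) pairs with 1 row(s) of t.
- a (acct_id=6) has no partner in t.
- a (acct_id=7) has no partner in t.
- a (acct_id=4) pairs with 1 row(s) of t.
- a (acct_id=1) pairs with 1 row(s) of t.
- 3 row(s) from t found no a partner → padded with NULL.
After projecting and ordering:
a.holder | t.acct_id | t.kind | t.amt
Grace | 5 | credit | 404
Sara | 1 | xfer | 274
Uma | 4 | refund | 286
NULL | 2 | credit | 238
NULL | 2 | debit | 368
NULL | 2 | refund | 420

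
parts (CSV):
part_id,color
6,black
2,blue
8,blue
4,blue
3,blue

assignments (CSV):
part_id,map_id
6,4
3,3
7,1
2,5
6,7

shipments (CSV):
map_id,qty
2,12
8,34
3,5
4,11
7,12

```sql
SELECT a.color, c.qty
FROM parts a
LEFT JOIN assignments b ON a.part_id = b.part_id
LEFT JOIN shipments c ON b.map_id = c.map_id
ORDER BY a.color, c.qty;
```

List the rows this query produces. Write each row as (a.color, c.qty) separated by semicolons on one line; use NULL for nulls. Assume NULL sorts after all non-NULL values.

Step 1 — a LEFT JOIN b on part_id → 6 row(s).
Then LEFT JOIN `shipments c` on map_id: each of those 6 rows is kept; rows whose b.map_id has no match in c get NULL for c's columns.

(black, 11); (black, 12); (blue, 5); (blue, NULL); (blue, NULL); (blue, NULL)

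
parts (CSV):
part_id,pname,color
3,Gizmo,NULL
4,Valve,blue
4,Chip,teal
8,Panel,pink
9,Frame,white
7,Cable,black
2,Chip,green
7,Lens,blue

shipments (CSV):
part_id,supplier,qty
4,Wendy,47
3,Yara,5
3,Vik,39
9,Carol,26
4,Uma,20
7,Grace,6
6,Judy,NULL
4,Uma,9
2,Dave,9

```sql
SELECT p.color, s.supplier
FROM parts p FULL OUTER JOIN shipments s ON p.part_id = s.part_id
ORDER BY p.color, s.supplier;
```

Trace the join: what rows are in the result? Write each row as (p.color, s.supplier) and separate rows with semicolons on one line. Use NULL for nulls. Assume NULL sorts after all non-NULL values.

FULL OUTER JOIN keeps every row from both sides; unmatched rows get NULL for the other side's columns.
Matching on p.part_id = s.part_id.
- p row (part_id=3): matches 2 s row(s) → 2 output row(s).
- p row (part_id=4): matches 3 s row(s) → 3 output row(s).
- p row (part_id=4): matches 3 s row(s) → 3 output row(s).
- p row (part_id=8): no match → kept, s columns NULL.
- p row (part_id=9): matches 1 s row(s) → 1 output row(s).
- p row (part_id=7): matches 1 s row(s) → 1 output row(s).
- p row (part_id=2): matches 1 s row(s) → 1 output row(s).
- p row (part_id=7): matches 1 s row(s) → 1 output row(s).
- 1 row(s) from s found no p partner → padded with NULL.

(black, Grace); (blue, Grace); (blue, Uma); (blue, Uma); (blue, Wendy); (green, Dave); (pink, NULL); (teal, Uma); (teal, Uma); (teal, Wendy); (white, Carol); (NULL, Judy); (NULL, Vik); (NULL, Yara)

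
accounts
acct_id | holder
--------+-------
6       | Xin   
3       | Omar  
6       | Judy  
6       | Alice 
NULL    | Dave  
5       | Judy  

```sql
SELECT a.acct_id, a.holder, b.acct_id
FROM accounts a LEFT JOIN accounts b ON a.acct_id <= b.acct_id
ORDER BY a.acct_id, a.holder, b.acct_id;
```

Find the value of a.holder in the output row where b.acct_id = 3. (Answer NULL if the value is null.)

Omar

LEFT JOIN keeps every row from `accounts a`; unmatched rows get NULL for `accounts b`'s columns.
Matching on a.acct_id <= b.acct_id. A NULL in a compared column never satisfies the condition.
- acct_id=6: 3 matching b row(s), so 3 row(s) emitted.
- acct_id=3: 5 matching b row(s), so 5 row(s) emitted.
- acct_id=6: 3 matching b row(s), so 3 row(s) emitted.
- acct_id=6: 3 matching b row(s), so 3 row(s) emitted.
- acct_id=NULL: no b row matches, row kept with b columns NULL.
- acct_id=5: 4 matching b row(s), so 4 row(s) emitted.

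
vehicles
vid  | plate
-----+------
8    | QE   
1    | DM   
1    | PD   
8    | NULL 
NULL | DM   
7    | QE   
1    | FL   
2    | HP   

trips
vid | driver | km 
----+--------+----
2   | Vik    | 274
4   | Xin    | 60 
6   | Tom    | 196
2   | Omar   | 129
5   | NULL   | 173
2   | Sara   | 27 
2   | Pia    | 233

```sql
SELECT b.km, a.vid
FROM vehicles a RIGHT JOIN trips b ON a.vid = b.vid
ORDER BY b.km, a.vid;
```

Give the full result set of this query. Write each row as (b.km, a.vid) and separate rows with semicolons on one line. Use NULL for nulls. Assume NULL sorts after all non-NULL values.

(27, 2); (60, NULL); (129, 2); (173, NULL); (196, NULL); (233, 2); (274, 2)

RIGHT JOIN keeps every row from `trips`; unmatched rows get NULL for `vehicles`'s columns.
Matching on a.vid = b.vid. A NULL in a compared column never satisfies the condition.
- a row (vid=8): no match.
- a row (vid=1): no match.
- a row (vid=1): no match.
- a row (vid=8): no match.
- a row (vid=NULL): no match.
- a row (vid=7): no match.
- a row (vid=1): no match.
- a row (vid=2): matches 4 b row(s) → 4 output row(s).
- 3 b row(s) had no a match → kept, a columns NULL.
After projecting and ordering:
b.km | a.vid
27 | 2
60 | NULL
129 | 2
173 | NULL
196 | NULL
233 | 2
274 | 2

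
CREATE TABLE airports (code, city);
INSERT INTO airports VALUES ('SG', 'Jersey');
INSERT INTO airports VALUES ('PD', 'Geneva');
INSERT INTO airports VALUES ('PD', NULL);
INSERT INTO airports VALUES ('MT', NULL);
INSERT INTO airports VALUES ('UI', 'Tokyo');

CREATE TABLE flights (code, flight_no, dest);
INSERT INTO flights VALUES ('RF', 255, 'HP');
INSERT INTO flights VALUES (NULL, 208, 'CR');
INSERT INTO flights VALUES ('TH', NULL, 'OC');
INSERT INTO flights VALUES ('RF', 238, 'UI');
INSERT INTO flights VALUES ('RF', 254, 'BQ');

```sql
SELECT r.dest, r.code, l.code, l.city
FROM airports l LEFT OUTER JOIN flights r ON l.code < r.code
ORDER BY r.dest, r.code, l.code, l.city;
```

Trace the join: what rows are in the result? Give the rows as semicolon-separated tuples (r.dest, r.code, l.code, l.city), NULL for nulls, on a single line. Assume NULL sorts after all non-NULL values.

(BQ, RF, MT, NULL); (BQ, RF, PD, Geneva); (BQ, RF, PD, NULL); (HP, RF, MT, NULL); (HP, RF, PD, Geneva); (HP, RF, PD, NULL); (OC, TH, MT, NULL); (OC, TH, PD, Geneva); (OC, TH, PD, NULL); (OC, TH, SG, Jersey); (UI, RF, MT, NULL); (UI, RF, PD, Geneva); (UI, RF, PD, NULL); (NULL, NULL, UI, Tokyo)

LEFT JOIN keeps every row from `airports`; unmatched rows get NULL for `flights`'s columns.
Matching on l.code < r.code. A NULL in a compared column never satisfies the condition.
Matched pairs: 13; unmatched l rows kept: 1.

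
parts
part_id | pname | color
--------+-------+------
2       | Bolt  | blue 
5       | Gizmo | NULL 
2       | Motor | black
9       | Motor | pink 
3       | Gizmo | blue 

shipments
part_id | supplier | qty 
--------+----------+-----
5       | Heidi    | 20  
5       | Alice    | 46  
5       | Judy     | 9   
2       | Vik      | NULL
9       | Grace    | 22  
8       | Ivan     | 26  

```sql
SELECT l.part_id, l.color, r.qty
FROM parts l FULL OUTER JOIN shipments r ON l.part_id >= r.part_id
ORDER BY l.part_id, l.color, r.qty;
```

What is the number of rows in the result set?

13

FULL OUTER JOIN keeps every row from both sides; unmatched rows get NULL for the other side's columns.
Matching on l.part_id >= r.part_id.
Matched pairs: 13; unmatched l rows kept: 0; unmatched r rows kept: 0.
Total: 13 rows.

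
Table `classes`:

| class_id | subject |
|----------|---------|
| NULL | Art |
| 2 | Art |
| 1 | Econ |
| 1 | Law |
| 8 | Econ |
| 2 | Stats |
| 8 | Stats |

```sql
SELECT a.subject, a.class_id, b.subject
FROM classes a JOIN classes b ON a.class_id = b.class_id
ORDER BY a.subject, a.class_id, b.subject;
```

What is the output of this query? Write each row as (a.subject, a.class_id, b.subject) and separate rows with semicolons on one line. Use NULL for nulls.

(Art, 2, Art); (Art, 2, Stats); (Econ, 1, Econ); (Econ, 1, Law); (Econ, 8, Econ); (Econ, 8, Stats); (Law, 1, Econ); (Law, 1, Law); (Stats, 2, Art); (Stats, 2, Stats); (Stats, 8, Econ); (Stats, 8, Stats)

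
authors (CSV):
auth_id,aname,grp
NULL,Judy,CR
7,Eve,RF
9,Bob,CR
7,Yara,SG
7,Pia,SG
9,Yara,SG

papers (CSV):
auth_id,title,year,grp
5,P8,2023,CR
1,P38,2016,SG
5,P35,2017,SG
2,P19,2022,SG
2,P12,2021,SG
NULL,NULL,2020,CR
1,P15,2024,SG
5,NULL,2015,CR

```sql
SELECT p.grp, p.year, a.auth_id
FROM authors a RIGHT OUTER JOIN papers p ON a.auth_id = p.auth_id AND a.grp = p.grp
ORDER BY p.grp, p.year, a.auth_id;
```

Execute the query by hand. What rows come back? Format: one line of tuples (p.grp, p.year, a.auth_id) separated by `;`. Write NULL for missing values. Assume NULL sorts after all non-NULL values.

RIGHT JOIN keeps every row from `papers`; unmatched rows get NULL for `authors`'s columns.
Matching on a.auth_id = p.auth_id AND a.grp = p.grp. A NULL in a compared column never satisfies the condition.
- a (auth_id=NULL, grp=CR) has no partner in p.
- a (auth_id=7, grp=RF) has no partner in p.
- a (auth_id=9, grp=CR) has no partner in p.
- a (auth_id=7, grp=SG) has no partner in p.
- a (auth_id=7, grp=SG) has no partner in p.
- a (auth_id=9, grp=SG) has no partner in p.
- 8 row(s) from p found no a partner → padded with NULL.
After projecting and ordering:
p.grp | p.year | a.auth_id
CR | 2015 | NULL
CR | 2020 | NULL
CR | 2023 | NULL
SG | 2016 | NULL
SG | 2017 | NULL
SG | 2021 | NULL
SG | 2022 | NULL
SG | 2024 | NULL

(CR, 2015, NULL); (CR, 2020, NULL); (CR, 2023, NULL); (SG, 2016, NULL); (SG, 2017, NULL); (SG, 2021, NULL); (SG, 2022, NULL); (SG, 2024, NULL)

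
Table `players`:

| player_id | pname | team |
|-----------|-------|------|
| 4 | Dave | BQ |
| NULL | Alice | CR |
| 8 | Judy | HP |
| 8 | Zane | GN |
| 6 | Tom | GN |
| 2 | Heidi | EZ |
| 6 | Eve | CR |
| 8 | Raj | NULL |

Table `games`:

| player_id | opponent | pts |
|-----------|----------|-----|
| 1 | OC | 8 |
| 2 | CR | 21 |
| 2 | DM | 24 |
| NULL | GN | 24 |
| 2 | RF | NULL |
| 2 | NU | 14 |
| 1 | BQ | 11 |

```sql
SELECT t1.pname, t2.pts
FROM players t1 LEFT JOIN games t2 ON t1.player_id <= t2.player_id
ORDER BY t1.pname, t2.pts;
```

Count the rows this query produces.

11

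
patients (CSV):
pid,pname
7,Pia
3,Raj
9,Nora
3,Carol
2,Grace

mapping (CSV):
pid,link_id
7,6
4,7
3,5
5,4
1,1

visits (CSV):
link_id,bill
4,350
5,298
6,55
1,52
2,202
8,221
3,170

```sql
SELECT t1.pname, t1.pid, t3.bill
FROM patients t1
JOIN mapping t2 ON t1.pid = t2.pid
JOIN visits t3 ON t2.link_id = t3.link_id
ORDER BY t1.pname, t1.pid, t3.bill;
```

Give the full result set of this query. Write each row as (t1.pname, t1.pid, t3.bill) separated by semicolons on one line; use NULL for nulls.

(Carol, 3, 298); (Pia, 7, 55); (Raj, 3, 298)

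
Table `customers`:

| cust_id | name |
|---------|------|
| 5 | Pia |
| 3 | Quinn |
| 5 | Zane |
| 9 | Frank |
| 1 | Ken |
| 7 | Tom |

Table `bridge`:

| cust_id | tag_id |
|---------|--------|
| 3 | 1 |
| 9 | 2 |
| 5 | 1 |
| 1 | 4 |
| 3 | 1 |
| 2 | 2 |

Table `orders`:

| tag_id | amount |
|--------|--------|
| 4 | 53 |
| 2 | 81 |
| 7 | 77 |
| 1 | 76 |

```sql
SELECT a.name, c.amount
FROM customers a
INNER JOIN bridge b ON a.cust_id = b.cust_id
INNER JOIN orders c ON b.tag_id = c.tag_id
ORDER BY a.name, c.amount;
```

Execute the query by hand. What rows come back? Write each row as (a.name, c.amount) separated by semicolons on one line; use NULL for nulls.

(Frank, 81); (Ken, 53); (Pia, 76); (Quinn, 76); (Quinn, 76); (Zane, 76)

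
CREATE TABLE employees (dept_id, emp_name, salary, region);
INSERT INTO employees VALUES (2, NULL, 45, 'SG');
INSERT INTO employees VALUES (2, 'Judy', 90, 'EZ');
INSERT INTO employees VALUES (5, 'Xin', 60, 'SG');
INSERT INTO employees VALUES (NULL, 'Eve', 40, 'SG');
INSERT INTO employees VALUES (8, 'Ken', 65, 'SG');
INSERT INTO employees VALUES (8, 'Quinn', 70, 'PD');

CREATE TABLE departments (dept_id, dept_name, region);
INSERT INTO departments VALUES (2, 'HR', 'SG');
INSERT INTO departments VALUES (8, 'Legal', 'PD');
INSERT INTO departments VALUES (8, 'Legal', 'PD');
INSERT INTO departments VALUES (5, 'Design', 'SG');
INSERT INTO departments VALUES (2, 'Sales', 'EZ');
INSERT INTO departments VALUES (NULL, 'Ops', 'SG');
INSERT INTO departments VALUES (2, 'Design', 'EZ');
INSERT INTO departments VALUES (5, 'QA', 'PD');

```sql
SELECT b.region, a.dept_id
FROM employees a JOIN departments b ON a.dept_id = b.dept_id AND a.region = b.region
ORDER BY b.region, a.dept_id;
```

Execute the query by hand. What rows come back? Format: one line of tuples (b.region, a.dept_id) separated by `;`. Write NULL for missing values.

(EZ, 2); (EZ, 2); (PD, 8); (PD, 8); (SG, 2); (SG, 5)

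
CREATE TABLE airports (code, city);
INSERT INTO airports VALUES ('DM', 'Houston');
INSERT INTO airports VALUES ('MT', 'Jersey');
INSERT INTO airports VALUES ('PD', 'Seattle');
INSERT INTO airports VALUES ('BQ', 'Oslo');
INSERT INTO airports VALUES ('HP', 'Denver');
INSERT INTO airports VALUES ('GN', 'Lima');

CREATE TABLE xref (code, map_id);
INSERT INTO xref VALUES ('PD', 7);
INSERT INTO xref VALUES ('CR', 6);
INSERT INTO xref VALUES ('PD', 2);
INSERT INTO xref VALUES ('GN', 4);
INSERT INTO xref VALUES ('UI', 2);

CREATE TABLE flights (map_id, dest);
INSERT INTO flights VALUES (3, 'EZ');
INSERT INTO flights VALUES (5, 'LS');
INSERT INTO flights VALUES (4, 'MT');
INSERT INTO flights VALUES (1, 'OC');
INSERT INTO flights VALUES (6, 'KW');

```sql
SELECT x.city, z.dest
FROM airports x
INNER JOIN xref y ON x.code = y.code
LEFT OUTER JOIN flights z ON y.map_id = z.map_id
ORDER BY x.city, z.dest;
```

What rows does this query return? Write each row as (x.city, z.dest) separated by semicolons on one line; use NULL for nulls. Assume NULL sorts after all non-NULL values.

Evaluate left to right. First `airports x INNER JOIN xref y` on code: 3 row(s).
Then LEFT JOIN `flights z` on map_id: each of those 3 rows is kept; rows whose y.map_id has no match in z get NULL for z's columns.

(Lima, MT); (Seattle, NULL); (Seattle, NULL)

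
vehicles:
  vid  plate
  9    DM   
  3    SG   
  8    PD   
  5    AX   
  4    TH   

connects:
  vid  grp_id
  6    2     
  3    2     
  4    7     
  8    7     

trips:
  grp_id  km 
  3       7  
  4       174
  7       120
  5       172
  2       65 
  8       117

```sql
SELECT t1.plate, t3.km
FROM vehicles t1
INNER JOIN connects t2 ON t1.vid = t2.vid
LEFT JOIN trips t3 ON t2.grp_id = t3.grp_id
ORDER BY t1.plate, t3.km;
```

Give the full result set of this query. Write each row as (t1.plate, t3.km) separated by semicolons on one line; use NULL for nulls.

(PD, 120); (SG, 65); (TH, 120)

Joins associate left-to-right: vehicles INNER JOIN connects on vid gives 3 intermediate row(s).
Then LEFT JOIN `trips t3` on grp_id: each of those 3 rows is kept; rows whose t2.grp_id has no match in t3 get NULL for t3's columns.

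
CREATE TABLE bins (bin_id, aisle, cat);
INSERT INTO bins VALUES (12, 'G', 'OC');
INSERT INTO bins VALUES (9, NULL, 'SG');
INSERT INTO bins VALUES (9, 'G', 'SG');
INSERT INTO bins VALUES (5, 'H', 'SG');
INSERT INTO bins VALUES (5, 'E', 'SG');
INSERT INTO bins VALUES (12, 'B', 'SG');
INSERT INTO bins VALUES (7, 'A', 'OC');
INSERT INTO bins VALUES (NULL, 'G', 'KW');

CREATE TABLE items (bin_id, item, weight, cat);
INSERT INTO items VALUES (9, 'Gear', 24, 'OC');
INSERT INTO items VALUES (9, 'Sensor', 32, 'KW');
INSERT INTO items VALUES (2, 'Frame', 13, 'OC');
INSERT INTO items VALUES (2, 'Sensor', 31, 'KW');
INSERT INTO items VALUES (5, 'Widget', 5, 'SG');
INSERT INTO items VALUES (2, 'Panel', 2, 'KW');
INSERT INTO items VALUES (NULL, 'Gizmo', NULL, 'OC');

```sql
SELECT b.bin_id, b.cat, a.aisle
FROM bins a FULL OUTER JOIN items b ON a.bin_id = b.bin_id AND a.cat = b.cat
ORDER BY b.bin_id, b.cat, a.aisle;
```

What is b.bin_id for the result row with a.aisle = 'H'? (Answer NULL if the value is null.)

FULL OUTER JOIN keeps every row from both sides; unmatched rows get NULL for the other side's columns.
Matching on a.bin_id = b.bin_id AND a.cat = b.cat. A NULL in a compared column never satisfies the condition.
- a (bin_id=12, cat=OC) has no partner → padded with NULL.
- a (bin_id=9, cat=SG) has no partner → padded with NULL.
- a (bin_id=9, cat=SG) has no partner → padded with NULL.
- a (bin_id=5, cat=SG) pairs with 1 row(s) of b.
- a (bin_id=5, cat=SG) pairs with 1 row(s) of b.
- a (bin_id=12, cat=SG) has no partner → padded with NULL.
- a (bin_id=7, cat=OC) has no partner → padded with NULL.
- a (bin_id=NULL, cat=KW) has no partner → padded with NULL.
- 6 row(s) from b found no a partner → padded with NULL.

5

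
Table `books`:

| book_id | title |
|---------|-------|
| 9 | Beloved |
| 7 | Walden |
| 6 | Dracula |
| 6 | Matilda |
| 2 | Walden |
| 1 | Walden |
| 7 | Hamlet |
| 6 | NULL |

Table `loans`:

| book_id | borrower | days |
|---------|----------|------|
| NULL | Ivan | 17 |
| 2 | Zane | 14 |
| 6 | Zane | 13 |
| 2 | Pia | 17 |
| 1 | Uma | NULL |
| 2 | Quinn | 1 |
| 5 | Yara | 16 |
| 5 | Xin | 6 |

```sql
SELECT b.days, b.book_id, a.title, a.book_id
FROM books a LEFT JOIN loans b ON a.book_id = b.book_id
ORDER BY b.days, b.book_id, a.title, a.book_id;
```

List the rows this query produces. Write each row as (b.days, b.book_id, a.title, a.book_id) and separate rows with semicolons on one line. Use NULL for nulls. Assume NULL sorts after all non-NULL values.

(1, 2, Walden, 2); (13, 6, Dracula, 6); (13, 6, Matilda, 6); (13, 6, NULL, 6); (14, 2, Walden, 2); (17, 2, Walden, 2); (NULL, 1, Walden, 1); (NULL, NULL, Beloved, 9); (NULL, NULL, Hamlet, 7); (NULL, NULL, Walden, 7)

LEFT JOIN keeps every row from `books`; unmatched rows get NULL for `loans`'s columns.
Matching on a.book_id = b.book_id. A NULL in a compared column never satisfies the condition.
- a (book_id=9) has no partner → padded with NULL.
- a (book_id=7) has no partner → padded with NULL.
- a (book_id=6) pairs with 1 row(s) of b.
- a (book_id=6) pairs with 1 row(s) of b.
- a (book_id=2) pairs with 3 row(s) of b.
- a (book_id=1) pairs with 1 row(s) of b.
- a (book_id=7) has no partner → padded with NULL.
- a (book_id=6) pairs with 1 row(s) of b.
After projecting and ordering:
b.days | b.book_id | a.title | a.book_id
1 | 2 | Walden | 2
13 | 6 | Dracula | 6
13 | 6 | Matilda | 6
13 | 6 | NULL | 6
14 | 2 | Walden | 2
17 | 2 | Walden | 2
NULL | 1 | Walden | 1
NULL | NULL | Beloved | 9
NULL | NULL | Hamlet | 7
NULL | NULL | Walden | 7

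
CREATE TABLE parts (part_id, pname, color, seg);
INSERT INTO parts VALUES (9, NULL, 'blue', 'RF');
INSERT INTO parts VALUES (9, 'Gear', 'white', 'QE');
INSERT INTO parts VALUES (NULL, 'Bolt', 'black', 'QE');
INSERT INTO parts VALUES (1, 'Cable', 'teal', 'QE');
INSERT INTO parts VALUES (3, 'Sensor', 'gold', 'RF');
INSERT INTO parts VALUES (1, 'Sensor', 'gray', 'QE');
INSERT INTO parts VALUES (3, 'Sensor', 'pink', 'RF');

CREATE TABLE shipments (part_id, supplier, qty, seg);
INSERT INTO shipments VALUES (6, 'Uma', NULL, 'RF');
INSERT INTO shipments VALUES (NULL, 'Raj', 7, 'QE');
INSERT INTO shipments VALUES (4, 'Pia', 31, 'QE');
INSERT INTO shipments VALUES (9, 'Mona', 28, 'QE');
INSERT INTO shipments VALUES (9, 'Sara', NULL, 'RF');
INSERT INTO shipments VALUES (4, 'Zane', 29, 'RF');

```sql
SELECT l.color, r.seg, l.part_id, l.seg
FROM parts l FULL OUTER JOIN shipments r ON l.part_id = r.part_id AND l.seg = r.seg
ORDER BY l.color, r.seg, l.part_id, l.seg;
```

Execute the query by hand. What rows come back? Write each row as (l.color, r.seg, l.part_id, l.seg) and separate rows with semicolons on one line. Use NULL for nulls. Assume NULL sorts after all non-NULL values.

FULL OUTER JOIN keeps every row from both sides; unmatched rows get NULL for the other side's columns.
Matching on l.part_id = r.part_id AND l.seg = r.seg. A NULL in a compared column never satisfies the condition.
- part_id=9, seg=RF: 1 matching r row(s), so 1 row(s) emitted.
- part_id=9, seg=QE: 1 matching r row(s), so 1 row(s) emitted.
- part_id=NULL, seg=QE: no r row matches, row kept with r columns NULL.
- part_id=1, seg=QE: no r row matches, row kept with r columns NULL.
- part_id=3, seg=RF: no r row matches, row kept with r columns NULL.
- part_id=1, seg=QE: no r row matches, row kept with r columns NULL.
- part_id=3, seg=RF: no r row matches, row kept with r columns NULL.
- plus 4 unmatched r row(s), each kept with NULL l columns.

(black, NULL, NULL, QE); (blue, RF, 9, RF); (gold, NULL, 3, RF); (gray, NULL, 1, QE); (pink, NULL, 3, RF); (teal, NULL, 1, QE); (white, QE, 9, QE); (NULL, QE, NULL, NULL); (NULL, QE, NULL, NULL); (NULL, RF, NULL, NULL); (NULL, RF, NULL, NULL)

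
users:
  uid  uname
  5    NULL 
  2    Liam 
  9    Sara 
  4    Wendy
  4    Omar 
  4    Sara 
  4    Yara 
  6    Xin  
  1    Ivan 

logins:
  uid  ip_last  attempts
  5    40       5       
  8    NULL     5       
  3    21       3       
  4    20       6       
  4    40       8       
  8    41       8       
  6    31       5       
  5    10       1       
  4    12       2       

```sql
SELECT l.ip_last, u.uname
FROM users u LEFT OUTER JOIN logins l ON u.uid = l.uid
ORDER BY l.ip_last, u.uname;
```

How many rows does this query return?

18

LEFT JOIN keeps every row from `users`; unmatched rows get NULL for `logins`'s columns.
Matching on u.uid = l.uid.
- uid=5: 2 matching l row(s), so 2 row(s) emitted.
- uid=2: no l row matches, row kept with l columns NULL.
- uid=9: no l row matches, row kept with l columns NULL.
- uid=4: 3 matching l row(s), so 3 row(s) emitted.
- uid=4: 3 matching l row(s), so 3 row(s) emitted.
- uid=4: 3 matching l row(s), so 3 row(s) emitted.
- uid=4: 3 matching l row(s), so 3 row(s) emitted.
- uid=6: 1 matching l row(s), so 1 row(s) emitted.
- uid=1: no l row matches, row kept with l columns NULL.
Total: 15 matched + 3 padded = 18 rows.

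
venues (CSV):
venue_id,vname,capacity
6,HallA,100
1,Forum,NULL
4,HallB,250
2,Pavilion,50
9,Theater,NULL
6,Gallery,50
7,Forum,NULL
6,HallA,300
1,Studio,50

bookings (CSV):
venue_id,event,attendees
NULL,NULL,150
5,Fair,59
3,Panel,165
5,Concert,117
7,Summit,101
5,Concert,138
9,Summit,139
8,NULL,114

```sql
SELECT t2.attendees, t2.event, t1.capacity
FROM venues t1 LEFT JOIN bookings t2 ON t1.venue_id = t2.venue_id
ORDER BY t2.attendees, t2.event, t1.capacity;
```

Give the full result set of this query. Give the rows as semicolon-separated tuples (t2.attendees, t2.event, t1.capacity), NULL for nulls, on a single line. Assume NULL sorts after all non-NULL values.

(101, Summit, NULL); (139, Summit, NULL); (NULL, NULL, 50); (NULL, NULL, 50); (NULL, NULL, 50); (NULL, NULL, 100); (NULL, NULL, 250); (NULL, NULL, 300); (NULL, NULL, NULL)

LEFT JOIN keeps every row from `venues`; unmatched rows get NULL for `bookings`'s columns.
Matching on t1.venue_id = t2.venue_id. A NULL in a compared column never satisfies the condition.
- venue_id=6: no t2 row matches, row kept with t2 columns NULL.
- venue_id=1: no t2 row matches, row kept with t2 columns NULL.
- venue_id=4: no t2 row matches, row kept with t2 columns NULL.
- venue_id=2: no t2 row matches, row kept with t2 columns NULL.
- venue_id=9: 1 matching t2 row(s), so 1 row(s) emitted.
- venue_id=6: no t2 row matches, row kept with t2 columns NULL.
- venue_id=7: 1 matching t2 row(s), so 1 row(s) emitted.
- venue_id=6: no t2 row matches, row kept with t2 columns NULL.
- venue_id=1: no t2 row matches, row kept with t2 columns NULL.
After projecting and ordering:
t2.attendees | t2.event | t1.capacity
101 | Summit | NULL
139 | Summit | NULL
NULL | NULL | 50
NULL | NULL | 50
NULL | NULL | 50
NULL | NULL | 100
NULL | NULL | 250
NULL | NULL | 300
NULL | NULL | NULL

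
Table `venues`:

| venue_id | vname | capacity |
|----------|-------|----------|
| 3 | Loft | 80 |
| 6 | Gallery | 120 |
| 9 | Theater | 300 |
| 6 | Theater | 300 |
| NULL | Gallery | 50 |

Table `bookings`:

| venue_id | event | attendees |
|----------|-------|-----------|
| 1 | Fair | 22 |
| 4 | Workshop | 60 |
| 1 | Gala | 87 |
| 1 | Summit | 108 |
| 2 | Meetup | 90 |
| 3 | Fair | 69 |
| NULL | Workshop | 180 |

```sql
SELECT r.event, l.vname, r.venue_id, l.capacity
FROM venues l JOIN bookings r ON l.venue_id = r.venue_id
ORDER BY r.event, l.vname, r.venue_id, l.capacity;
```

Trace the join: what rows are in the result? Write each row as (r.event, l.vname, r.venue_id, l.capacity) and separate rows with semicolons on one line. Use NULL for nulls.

INNER JOIN keeps only pairs where the ON condition holds.
Matching on l.venue_id = r.venue_id. A NULL in a compared column never satisfies the condition.
- l[0] venue_id=3 → 1 match(es) in r → 1 row(s).
- l[1] venue_id=6 → no match; dropped.
- l[2] venue_id=9 → no match; dropped.
- l[3] venue_id=6 → no match; dropped.
- l[4] venue_id=NULL → no match; dropped.
After projecting and ordering:
r.event | l.vname | r.venue_id | l.capacity
Fair | Loft | 3 | 80

(Fair, Loft, 3, 80)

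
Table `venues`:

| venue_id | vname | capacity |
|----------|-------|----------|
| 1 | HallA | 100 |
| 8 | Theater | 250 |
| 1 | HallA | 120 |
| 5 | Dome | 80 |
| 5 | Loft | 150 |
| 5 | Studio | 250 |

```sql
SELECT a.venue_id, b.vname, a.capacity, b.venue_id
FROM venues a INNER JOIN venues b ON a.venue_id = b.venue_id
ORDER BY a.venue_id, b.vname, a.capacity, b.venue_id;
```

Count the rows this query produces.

INNER JOIN keeps only pairs where the ON condition holds.
Matching on a.venue_id = b.venue_id.
- a (venue_id=1) pairs with 2 row(s) of b.
- a (venue_id=8) pairs with 1 row(s) of b.
- a (venue_id=1) pairs with 2 row(s) of b.
- a (venue_id=5) pairs with 3 row(s) of b.
- a (venue_id=5) pairs with 3 row(s) of b.
- a (venue_id=5) pairs with 3 row(s) of b.
Total: 14 rows.

14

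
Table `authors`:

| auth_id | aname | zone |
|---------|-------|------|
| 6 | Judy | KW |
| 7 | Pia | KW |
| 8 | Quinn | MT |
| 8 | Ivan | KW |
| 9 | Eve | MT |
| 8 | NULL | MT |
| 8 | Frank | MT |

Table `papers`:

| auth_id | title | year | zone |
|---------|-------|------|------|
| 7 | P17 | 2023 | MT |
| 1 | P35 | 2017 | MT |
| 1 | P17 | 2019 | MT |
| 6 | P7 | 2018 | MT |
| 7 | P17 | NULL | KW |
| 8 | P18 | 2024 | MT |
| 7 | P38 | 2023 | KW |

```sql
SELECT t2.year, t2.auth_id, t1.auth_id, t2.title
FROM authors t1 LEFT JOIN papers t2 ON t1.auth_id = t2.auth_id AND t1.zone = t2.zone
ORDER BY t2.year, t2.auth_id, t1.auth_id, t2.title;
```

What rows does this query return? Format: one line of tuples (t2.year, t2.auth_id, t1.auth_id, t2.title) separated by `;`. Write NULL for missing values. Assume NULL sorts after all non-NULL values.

LEFT JOIN keeps every row from `authors`; unmatched rows get NULL for `papers`'s columns.
Matching on t1.auth_id = t2.auth_id AND t1.zone = t2.zone.
- t1 row (auth_id=6, zone=KW): no match → kept, t2 columns NULL.
- t1 row (auth_id=7, zone=KW): matches 2 t2 row(s) → 2 output row(s).
- t1 row (auth_id=8, zone=MT): matches 1 t2 row(s) → 1 output row(s).
- t1 row (auth_id=8, zone=KW): no match → kept, t2 columns NULL.
- t1 row (auth_id=9, zone=MT): no match → kept, t2 columns NULL.
- t1 row (auth_id=8, zone=MT): matches 1 t2 row(s) → 1 output row(s).
- t1 row (auth_id=8, zone=MT): matches 1 t2 row(s) → 1 output row(s).
After projecting and ordering:
t2.year | t2.auth_id | t1.auth_id | t2.title
2023 | 7 | 7 | P38
2024 | 8 | 8 | P18
2024 | 8 | 8 | P18
2024 | 8 | 8 | P18
NULL | 7 | 7 | P17
NULL | NULL | 6 | NULL
NULL | NULL | 8 | NULL
NULL | NULL | 9 | NULL

(2023, 7, 7, P38); (2024, 8, 8, P18); (2024, 8, 8, P18); (2024, 8, 8, P18); (NULL, 7, 7, P17); (NULL, NULL, 6, NULL); (NULL, NULL, 8, NULL); (NULL, NULL, 9, NULL)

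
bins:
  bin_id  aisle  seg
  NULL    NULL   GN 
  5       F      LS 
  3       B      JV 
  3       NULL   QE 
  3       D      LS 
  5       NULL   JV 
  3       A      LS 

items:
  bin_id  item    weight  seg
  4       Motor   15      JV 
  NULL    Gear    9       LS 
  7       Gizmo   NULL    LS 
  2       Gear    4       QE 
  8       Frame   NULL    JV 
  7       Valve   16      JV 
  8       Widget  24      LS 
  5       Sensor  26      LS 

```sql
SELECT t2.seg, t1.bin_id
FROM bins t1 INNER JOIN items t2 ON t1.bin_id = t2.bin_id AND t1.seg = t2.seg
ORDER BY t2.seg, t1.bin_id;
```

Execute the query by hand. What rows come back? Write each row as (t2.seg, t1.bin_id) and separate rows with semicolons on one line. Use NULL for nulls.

INNER JOIN keeps only pairs where the ON condition holds.
Matching on t1.bin_id = t2.bin_id AND t1.seg = t2.seg. A NULL in a compared column never satisfies the condition.
Matched pairs: 1.

(LS, 5)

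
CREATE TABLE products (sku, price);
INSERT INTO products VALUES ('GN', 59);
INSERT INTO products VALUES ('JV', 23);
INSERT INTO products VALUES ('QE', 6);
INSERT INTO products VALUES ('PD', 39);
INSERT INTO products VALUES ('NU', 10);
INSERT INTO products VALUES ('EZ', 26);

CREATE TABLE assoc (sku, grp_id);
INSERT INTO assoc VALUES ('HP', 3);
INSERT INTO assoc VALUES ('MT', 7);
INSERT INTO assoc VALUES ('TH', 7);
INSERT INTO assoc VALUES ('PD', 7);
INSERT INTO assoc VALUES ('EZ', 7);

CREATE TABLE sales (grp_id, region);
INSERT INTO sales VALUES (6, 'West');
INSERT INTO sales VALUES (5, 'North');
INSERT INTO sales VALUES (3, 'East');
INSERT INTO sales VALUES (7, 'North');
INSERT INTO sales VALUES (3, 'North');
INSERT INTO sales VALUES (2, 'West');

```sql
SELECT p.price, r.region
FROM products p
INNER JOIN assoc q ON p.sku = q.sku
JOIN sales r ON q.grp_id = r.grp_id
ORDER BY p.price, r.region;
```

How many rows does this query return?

Step 1 — p INNER JOIN q on sku → 2 row(s).
Then INNER JOIN `sales r` on grp_id: keep only rows whose q.grp_id appears in r.
Result: 2 row(s).

2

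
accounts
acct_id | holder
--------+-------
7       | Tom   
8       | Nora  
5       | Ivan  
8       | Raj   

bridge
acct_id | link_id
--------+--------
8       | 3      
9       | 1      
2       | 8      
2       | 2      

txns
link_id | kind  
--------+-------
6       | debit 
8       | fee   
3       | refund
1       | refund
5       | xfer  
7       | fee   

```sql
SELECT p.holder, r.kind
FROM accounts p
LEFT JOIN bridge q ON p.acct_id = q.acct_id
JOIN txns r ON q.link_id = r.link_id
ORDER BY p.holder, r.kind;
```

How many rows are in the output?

2

Step 1 — p LEFT JOIN q on acct_id → 4 row(s).
Then INNER JOIN `txns r` on link_id: keep only rows whose q.link_id appears in r.
Result: 2 row(s).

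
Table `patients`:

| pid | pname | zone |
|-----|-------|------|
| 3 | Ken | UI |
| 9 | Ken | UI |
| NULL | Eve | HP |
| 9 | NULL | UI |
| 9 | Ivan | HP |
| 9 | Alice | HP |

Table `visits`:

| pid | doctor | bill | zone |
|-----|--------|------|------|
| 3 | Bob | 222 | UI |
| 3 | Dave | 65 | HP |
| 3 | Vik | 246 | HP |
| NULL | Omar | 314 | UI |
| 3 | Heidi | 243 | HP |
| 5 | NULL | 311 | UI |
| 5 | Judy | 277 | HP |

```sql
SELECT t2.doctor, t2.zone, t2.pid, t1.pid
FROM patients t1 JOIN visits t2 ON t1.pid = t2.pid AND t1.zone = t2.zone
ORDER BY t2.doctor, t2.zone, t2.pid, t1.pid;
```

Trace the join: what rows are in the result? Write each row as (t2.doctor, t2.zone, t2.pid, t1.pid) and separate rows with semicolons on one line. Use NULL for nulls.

INNER JOIN keeps only pairs where the ON condition holds.
Matching on t1.pid = t2.pid AND t1.zone = t2.zone. A NULL in a compared column never satisfies the condition.
Matched pairs: 1.

(Bob, UI, 3, 3)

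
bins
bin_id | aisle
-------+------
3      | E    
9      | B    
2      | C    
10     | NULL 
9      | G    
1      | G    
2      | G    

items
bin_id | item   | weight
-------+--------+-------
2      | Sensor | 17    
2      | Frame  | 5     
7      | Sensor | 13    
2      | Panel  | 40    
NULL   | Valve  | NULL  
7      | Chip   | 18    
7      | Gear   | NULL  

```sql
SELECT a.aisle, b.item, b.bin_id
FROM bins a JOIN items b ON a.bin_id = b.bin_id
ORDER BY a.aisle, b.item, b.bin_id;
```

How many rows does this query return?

6

INNER JOIN keeps only pairs where the ON condition holds.
Matching on a.bin_id = b.bin_id. A NULL in a compared column never satisfies the condition.
- a (bin_id=3) has no partner → excluded.
- a (bin_id=9) has no partner → excluded.
- a (bin_id=2) pairs with 3 row(s) of b.
- a (bin_id=10) has no partner → excluded.
- a (bin_id=9) has no partner → excluded.
- a (bin_id=1) has no partner → excluded.
- a (bin_id=2) pairs with 3 row(s) of b.
Total: 6 rows.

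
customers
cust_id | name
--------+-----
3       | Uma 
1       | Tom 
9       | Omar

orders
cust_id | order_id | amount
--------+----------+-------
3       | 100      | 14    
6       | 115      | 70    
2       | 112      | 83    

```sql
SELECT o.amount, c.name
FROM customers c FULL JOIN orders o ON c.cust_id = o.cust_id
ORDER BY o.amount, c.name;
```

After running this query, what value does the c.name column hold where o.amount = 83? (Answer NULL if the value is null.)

NULL

FULL OUTER JOIN keeps every row from both sides; unmatched rows get NULL for the other side's columns.
Matching on c.cust_id = o.cust_id.
Matched pairs: 1; unmatched c rows kept: 2; unmatched o rows kept: 2.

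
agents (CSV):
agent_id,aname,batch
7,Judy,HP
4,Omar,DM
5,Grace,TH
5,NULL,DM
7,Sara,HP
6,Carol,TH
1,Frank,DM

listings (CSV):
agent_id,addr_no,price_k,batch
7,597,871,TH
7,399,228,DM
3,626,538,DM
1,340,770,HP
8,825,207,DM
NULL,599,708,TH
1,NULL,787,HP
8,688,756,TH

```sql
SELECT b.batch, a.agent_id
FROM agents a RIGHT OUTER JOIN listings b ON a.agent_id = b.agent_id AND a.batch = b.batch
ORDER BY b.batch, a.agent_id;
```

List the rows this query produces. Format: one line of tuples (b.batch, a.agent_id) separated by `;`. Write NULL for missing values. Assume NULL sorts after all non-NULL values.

RIGHT JOIN keeps every row from `listings`; unmatched rows get NULL for `agents`'s columns.
Matching on a.agent_id = b.agent_id AND a.batch = b.batch. A NULL in a compared column never satisfies the condition.
- agent_id=7, batch=HP: no matching b row.
- agent_id=4, batch=DM: no matching b row.
- agent_id=5, batch=TH: no matching b row.
- agent_id=5, batch=DM: no matching b row.
- agent_id=7, batch=HP: no matching b row.
- agent_id=6, batch=TH: no matching b row.
- agent_id=1, batch=DM: no matching b row.
- plus 8 unmatched b row(s), each kept with NULL a columns.
After projecting and ordering:
b.batch | a.agent_id
DM | NULL
DM | NULL
DM | NULL
HP | NULL
HP | NULL
TH | NULL
TH | NULL
TH | NULL

(DM, NULL); (DM, NULL); (DM, NULL); (HP, NULL); (HP, NULL); (TH, NULL); (TH, NULL); (TH, NULL)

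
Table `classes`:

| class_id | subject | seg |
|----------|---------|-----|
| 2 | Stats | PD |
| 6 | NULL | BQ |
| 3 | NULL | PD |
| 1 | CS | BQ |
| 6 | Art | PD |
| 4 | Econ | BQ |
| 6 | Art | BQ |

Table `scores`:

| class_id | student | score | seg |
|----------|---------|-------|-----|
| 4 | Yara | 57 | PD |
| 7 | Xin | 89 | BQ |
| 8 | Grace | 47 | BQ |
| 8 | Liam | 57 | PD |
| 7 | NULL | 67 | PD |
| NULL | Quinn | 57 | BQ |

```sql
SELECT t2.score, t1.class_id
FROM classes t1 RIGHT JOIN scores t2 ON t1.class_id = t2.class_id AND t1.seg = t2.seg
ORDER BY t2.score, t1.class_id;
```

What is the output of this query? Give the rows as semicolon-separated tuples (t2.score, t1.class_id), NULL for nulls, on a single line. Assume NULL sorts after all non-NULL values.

(47, NULL); (57, NULL); (57, NULL); (57, NULL); (67, NULL); (89, NULL)

RIGHT JOIN keeps every row from `scores`; unmatched rows get NULL for `classes`'s columns.
Matching on t1.class_id = t2.class_id AND t1.seg = t2.seg. A NULL in a compared column never satisfies the condition.
- t1 row (class_id=2, seg=PD): no match.
- t1 row (class_id=6, seg=BQ): no match.
- t1 row (class_id=3, seg=PD): no match.
- t1 row (class_id=1, seg=BQ): no match.
- t1 row (class_id=6, seg=PD): no match.
- t1 row (class_id=4, seg=BQ): no match.
- t1 row (class_id=6, seg=BQ): no match.
- plus 6 unmatched t2 row(s), each kept with NULL t1 columns.
After projecting and ordering:
t2.score | t1.class_id
47 | NULL
57 | NULL
57 | NULL
57 | NULL
67 | NULL
89 | NULL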